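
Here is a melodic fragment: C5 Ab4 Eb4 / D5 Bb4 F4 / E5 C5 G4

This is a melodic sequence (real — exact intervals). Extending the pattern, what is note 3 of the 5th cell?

B4

The unit is 3 notes. Position-3 pitches of the 3 shown cells: Eb4, F4, G4.
Extending up a 2nd: A4 → B4.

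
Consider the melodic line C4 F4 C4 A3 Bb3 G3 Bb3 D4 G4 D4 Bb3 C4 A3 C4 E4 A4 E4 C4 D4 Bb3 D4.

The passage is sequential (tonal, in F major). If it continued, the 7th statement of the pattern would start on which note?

Bb4

The 7-note cells begin on C4, D4, E4 — each up a 2nd from the last.
Continuing: F4 → G4 → A4 → Bb4. Statement 7 starts on Bb4.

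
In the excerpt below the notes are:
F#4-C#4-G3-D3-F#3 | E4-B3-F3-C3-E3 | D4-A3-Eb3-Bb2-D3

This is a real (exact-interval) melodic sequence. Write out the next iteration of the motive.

With a 5-note motive the entries are F#4, E4, D4, each down a 2nd from the previous.
So cell 4 is C4 G3 Db3 Ab2 C3.

C4 G3 Db3 Ab2 C3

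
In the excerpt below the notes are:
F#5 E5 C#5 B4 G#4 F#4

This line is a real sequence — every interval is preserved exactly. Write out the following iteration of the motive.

D#4 C#4

With a 2-note motive the entries are F#5, C#5, G#4, each down a 4th from the previous.
From D#4 the exact shape gives D#4 C#4.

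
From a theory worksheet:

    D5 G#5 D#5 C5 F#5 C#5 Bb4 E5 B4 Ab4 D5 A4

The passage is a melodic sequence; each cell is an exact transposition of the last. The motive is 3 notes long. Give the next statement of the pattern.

With a 3-note motive the entries are D5, C5, Bb4, Ab4, each down a 2nd from the previous.
So cell 5 is Gb4 C5 G4.

Gb4 C5 G4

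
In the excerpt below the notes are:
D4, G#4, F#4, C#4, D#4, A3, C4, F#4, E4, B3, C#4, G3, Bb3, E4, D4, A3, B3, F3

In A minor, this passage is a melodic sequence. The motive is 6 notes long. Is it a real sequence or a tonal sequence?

real

Each cell has the same semitone pattern (6, -2, -5, 2, -6) — intervals are preserved exactly.
And G#4 lies outside A minor, so the sequence is real rather than tonal.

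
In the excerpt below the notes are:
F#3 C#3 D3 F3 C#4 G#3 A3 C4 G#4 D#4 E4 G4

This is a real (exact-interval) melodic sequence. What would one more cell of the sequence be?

D#5 A#4 B4 D5

Taking 4-note groups, the heads are F#3, C#4, G#4: the pattern moves up a 5th.
So cell 4 is D#5 A#4 B4 D5.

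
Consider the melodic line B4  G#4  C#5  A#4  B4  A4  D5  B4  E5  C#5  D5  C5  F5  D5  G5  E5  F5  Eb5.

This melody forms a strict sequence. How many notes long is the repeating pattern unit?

There are 18 notes; a 6-note unit gives 3 cells:
B4 G#4 C#5 A#4 B4 A4 | D5 B4 E5 C#5 D5 C5 | F5 D5 G5 E5 F5 Eb5
Each cell is the previous one up a 3rd — so the unit is 6 notes.

6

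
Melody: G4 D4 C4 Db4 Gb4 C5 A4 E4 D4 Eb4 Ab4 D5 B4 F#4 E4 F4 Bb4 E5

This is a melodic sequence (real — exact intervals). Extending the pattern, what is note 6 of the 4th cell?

The unit is 6 notes. Position-6 pitches of the 3 shown cells: C5, D5, E5.
One more up a 2nd gives F#5.

F#5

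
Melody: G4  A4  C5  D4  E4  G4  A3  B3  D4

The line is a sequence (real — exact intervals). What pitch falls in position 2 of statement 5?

C#3

Grouping in 3s, the 2nd note of each cell is A4, E4, B3.
Each moves down a 4th. Continuing: F#3 → C#3.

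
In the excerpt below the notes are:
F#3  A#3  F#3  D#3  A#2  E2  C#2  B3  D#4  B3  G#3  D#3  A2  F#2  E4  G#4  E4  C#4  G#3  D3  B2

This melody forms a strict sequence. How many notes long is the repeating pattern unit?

7

Try groups of 7 (3 cells in 21 notes):
F#3 A#3 F#3 D#3 A#2 E2 C#2 | B3 D#4 B3 G#3 D#3 A2 F#2 | E4 G#4 E4 C#4 G#3 D3 B2
Every group is a transposition up a 4th of the one before; no shorter unit works.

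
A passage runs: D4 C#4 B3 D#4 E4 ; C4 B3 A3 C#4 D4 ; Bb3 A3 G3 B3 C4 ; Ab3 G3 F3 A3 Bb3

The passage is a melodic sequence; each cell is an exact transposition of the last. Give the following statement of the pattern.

Gb3 F3 Eb3 G3 Ab3

The 5-note cells begin on D4, C4, Bb3, Ab3 — each down a 2nd from the last.
So cell 5 is Gb3 F3 Eb3 G3 Ab3.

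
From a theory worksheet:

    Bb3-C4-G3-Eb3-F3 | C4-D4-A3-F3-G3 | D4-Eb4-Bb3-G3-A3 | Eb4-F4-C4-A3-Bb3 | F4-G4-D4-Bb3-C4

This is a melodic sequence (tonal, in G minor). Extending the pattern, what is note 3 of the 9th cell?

A4

Grouping in 5s, the 3rd note of each cell is G3, A3, Bb3, C4, D4.
Extending up a 2nd: Eb4 → F4 → G4 → A4.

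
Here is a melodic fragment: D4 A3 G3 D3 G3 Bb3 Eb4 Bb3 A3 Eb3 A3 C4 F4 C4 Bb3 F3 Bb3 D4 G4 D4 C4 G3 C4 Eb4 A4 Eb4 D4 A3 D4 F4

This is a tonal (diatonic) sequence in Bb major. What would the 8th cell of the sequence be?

D5 A4 G4 D4 G4 Bb4

Taking 6-note groups, the heads are D4, Eb4, F4, G4, A4: the pattern moves up a 2nd.
Extending up a 2nd: Bb4 → C5 → D5.
So cell 8 is D5 A4 G4 D4 G4 Bb4.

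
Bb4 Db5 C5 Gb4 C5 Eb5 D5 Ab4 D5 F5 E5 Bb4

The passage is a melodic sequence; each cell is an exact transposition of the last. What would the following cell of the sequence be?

E5 G5 F#5 C5

Taking 4-note groups, the heads are Bb4, C5, D5: the pattern moves up a 2nd.
So cell 4 is E5 G5 F#5 C5.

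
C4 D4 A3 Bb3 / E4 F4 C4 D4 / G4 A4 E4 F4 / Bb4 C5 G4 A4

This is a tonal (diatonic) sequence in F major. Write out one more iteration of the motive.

Taking 4-note groups, the heads are C4, E4, G4, Bb4: the pattern moves up a 3rd.
From D5 the diatonic shape gives D5 E5 Bb4 C5.

D5 E5 Bb4 C5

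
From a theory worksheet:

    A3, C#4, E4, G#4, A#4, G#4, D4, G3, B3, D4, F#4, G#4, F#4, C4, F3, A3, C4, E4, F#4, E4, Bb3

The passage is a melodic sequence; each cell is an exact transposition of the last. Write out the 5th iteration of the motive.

With a 7-note motive the entries are A3, G3, F3, each down a 2nd from the previous.
Carrying on: Eb3 → Db3.
From Db3 the exact shape gives Db3 F3 Ab3 C4 D4 C4 Gb3.

Db3 F3 Ab3 C4 D4 C4 Gb3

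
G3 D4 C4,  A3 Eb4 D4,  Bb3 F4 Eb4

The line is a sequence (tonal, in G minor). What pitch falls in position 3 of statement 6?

A4

With 3-note cells, note 3 of each statement runs C4, D4, Eb4.
Carrying that up a 2nd forward: F4 → G4 → A4.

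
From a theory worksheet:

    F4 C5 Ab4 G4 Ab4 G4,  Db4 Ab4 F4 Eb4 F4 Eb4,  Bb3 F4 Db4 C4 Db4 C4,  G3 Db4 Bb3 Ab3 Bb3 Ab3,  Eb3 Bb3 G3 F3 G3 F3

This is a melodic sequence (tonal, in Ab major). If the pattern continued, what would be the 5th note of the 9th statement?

The unit is 6 notes. Position-5 pitches of the 5 shown cells: Ab4, F4, Db4, Bb3, G3.
Each moves down a 3rd. Continuing: Eb3 → C3 → Ab2 → F2.

F2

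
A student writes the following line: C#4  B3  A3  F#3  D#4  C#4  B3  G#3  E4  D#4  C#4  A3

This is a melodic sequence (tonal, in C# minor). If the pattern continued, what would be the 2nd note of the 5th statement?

With 4-note cells, note 2 of each statement runs B3, C#4, D#4.
Each moves up a 2nd. Continuing: E4 → F#4.

F#4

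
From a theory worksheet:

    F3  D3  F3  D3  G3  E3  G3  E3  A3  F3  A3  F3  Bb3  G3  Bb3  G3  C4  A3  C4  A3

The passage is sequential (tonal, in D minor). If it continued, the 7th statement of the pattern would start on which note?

With a 4-note motive the entries are F3, G3, A3, Bb3, C4, each up a 2nd from the previous.
Continuing: D4 → E4. Statement 7 starts on E4.

E4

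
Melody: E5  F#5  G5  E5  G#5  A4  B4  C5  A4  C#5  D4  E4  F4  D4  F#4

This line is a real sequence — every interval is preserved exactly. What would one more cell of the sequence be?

G3 A3 Bb3 G3 B3

Taking 5-note groups, the heads are E5, A4, D4: the pattern moves down a 5th.
From G3 the exact shape gives G3 A3 Bb3 G3 B3.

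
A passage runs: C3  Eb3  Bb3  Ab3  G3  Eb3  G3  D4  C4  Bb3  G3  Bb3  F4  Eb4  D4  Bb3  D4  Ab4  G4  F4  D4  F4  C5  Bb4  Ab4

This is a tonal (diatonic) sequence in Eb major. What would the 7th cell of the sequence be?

Ab4 C5 G5 F5 Eb5

Taking 5-note groups, the heads are C3, Eb3, G3, Bb3, D4: the pattern moves up a 3rd.
Carrying on: F4 → Ab4.
Statement 7 starts on Ab4 and keeps the same diatonic contour: Ab4 C5 G5 F5 Eb5.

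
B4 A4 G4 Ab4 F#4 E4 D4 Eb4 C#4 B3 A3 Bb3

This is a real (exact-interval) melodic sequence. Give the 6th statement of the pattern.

With a 4-note motive the entries are B4, F#4, C#4, each down a 4th from the previous.
Carrying on: G#3 → D#3 → A#2.
So cell 6 is A#2 G#2 F#2 G2.

A#2 G#2 F#2 G2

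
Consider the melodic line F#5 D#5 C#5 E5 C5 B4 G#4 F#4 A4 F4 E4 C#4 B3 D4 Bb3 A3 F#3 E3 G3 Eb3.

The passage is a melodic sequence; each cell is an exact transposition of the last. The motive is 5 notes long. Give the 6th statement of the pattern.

G2 E2 D2 F2 Db2

Taking 5-note groups, the heads are F#5, B4, E4, A3: the pattern moves down a 5th.
Carrying on: D3 → G2.
Statement 6 starts on G2 and keeps the same exact contour: G2 E2 D2 F2 Db2.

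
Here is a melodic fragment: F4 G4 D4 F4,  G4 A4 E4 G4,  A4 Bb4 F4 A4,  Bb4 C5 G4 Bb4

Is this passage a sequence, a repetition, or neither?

Each 4-note cell is the previous one transposed up a 2nd.

sequence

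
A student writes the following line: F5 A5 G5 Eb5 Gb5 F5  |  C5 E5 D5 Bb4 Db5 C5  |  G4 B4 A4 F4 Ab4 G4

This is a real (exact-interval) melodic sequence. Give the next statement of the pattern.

Unit = 6 notes; the statements start on F5, C5, G4, moving down a 4th each time.
So cell 4 is D4 F#4 E4 C4 Eb4 D4.

D4 F#4 E4 C4 Eb4 D4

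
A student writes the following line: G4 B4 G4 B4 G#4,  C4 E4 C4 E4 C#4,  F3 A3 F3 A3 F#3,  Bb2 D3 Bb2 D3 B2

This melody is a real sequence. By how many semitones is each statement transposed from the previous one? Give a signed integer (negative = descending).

-7

Taking 5-note groups, the heads are G4, C4, F3, Bb2: the pattern moves down a 5th.
G4→C4 is 60 − 67 = -7 semitones.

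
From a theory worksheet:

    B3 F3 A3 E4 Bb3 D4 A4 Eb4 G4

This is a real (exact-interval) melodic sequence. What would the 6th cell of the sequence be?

With a 3-note motive the entries are B3, E4, A4, each up a 4th from the previous.
Carrying on: D5 → G5 → C6.
So cell 6 is C6 Gb5 Bb5.

C6 Gb5 Bb5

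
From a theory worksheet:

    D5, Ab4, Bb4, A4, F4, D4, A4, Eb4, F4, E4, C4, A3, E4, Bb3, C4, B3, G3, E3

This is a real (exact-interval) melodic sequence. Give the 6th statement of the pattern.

C#3 G2 A2 G#2 E2 C#2

Taking 6-note groups, the heads are D5, A4, E4: the pattern moves down a 4th.
Carrying on: B3 → F#3 → C#3.
From C#3 the exact shape gives C#3 G2 A2 G#2 E2 C#2.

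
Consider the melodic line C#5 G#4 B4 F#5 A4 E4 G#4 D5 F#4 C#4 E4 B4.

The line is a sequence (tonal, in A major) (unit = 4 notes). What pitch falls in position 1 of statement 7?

E3

The unit is 4 notes. Position-1 pitches of the 3 shown cells: C#5, A4, F#4.
Carrying that down a 3rd forward: D4 → B3 → G#3 → E3.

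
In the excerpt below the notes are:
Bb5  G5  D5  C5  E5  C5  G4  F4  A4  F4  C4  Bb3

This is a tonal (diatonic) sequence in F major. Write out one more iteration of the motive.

D4 Bb3 F3 E3

The 4-note cells begin on Bb5, E5, A4 — each down a 5th from the last.
So cell 4 is D4 Bb3 F3 E3.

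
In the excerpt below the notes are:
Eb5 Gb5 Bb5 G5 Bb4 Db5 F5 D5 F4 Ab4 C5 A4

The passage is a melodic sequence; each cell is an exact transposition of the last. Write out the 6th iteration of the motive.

D3 F3 A3 F#3

With a 4-note motive the entries are Eb5, Bb4, F4, each down a 4th from the previous.
Continuing the starts: C4 → G3 → D3.
From D3 the exact shape gives D3 F3 A3 F#3.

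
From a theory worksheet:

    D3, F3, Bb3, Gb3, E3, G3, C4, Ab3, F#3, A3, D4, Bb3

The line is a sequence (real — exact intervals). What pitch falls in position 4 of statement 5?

Grouping in 4s, the 4th note of each cell is Gb3, Ab3, Bb3.
Extending up a 2nd: C4 → D4.

D4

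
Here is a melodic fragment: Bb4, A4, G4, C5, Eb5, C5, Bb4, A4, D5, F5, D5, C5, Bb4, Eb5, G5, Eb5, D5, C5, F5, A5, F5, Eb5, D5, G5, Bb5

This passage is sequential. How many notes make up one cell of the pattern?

Try groups of 5 (5 cells in 25 notes):
Bb4 A4 G4 C5 Eb5 | C5 Bb4 A4 D5 F5 | D5 C5 Bb4 Eb5 G5 | Eb5 D5 C5 F5 A5 | F5 Eb5 D5 G5 Bb5
Each cell is the previous one up a 2nd — so the unit is 5 notes.

5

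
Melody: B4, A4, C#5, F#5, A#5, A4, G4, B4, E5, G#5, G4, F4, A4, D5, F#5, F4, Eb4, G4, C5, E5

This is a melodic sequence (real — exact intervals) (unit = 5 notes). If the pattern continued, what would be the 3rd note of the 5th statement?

F4

The unit is 5 notes. Position-3 pitches of the 4 shown cells: C#5, B4, A4, G4.
From G4, down a 2nd gives F4.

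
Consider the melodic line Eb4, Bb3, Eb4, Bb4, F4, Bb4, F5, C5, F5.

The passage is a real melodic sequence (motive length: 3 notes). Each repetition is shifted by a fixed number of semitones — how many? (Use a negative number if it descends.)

7

The 3-note cells begin on Eb4, Bb4, F5 — each up a 5th from the last.
Eb4 to Bb4 spans +7 semitones.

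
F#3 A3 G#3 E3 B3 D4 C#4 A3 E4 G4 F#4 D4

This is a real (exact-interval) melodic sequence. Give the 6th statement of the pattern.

G5 Bb5 A5 F5

With a 4-note motive the entries are F#3, B3, E4, each up a 4th from the previous.
Continuing the starts: A4 → D5 → G5.
Statement 6 starts on G5 and keeps the same exact contour: G5 Bb5 A5 F5.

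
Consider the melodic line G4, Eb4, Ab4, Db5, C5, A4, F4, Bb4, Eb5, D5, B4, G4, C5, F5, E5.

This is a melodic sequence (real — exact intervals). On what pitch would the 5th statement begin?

Taking 5-note groups, the heads are G4, A4, B4: the pattern moves up a 2nd.
Extending the heads up a 2nd: C#5 → D#5.

D#5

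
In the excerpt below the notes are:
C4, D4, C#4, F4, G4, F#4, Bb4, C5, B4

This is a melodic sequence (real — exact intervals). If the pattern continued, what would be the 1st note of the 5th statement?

With 3-note cells, note 1 of each statement runs C4, F4, Bb4.
Each moves up a 4th. Continuing: Eb5 → Ab5.

Ab5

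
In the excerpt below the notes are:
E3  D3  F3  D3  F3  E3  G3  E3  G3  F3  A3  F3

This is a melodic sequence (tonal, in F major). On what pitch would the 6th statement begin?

C4

Taking 4-note groups, the heads are E3, F3, G3: the pattern moves up a 2nd.
Extending the heads up a 2nd: A3 → Bb3 → C4.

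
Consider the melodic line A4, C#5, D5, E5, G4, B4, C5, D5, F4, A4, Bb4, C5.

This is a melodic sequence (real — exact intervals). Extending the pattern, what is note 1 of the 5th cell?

With 4-note cells, note 1 of each statement runs A4, G4, F4.
Carrying that down a 2nd forward: Eb4 → Db4.

Db4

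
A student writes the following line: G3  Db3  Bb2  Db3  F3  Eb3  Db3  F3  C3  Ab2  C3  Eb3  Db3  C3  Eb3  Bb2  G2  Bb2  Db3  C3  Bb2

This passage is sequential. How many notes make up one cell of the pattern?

7

Try groups of 7 (3 cells in 21 notes):
G3 Db3 Bb2 Db3 F3 Eb3 Db3 | F3 C3 Ab2 C3 Eb3 Db3 C3 | Eb3 Bb2 G2 Bb2 Db3 C3 Bb2
Each cell is the previous one down a 2nd — so the unit is 7 notes.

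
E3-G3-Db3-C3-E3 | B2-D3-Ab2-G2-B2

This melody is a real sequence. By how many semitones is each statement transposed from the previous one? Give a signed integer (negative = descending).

-5

The 5-note cells begin on E3, B2 — each down a 4th from the last.
E3→B2 is 47 − 52 = -5 semitones.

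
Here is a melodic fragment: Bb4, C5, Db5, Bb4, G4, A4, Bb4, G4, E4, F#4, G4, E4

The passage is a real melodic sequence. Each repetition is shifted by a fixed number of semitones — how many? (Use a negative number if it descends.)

-3

Unit = 4 notes; the statements start on Bb4, G4, E4, moving down a 3rd each time.
Bb4→G4 is 67 − 70 = -3 semitones.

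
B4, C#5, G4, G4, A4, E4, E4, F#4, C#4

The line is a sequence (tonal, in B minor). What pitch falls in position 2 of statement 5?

B3

With 3-note cells, note 2 of each statement runs C#5, A4, F#4.
Each moves down a 3rd. Continuing: D4 → B3.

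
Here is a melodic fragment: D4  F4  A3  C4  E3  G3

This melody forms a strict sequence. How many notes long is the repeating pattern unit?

2

There are 6 notes; a 2-note unit gives 3 cells:
D4 F4 | A3 C4 | E3 G3
Every group is a transposition down a 4th of the one before; no shorter unit works.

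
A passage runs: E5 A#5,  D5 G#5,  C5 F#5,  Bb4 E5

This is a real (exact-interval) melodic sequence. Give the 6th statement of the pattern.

Unit = 2 notes; the statements start on E5, D5, C5, Bb4, moving down a 2nd each time.
Carrying on: Ab4 → Gb4.
Statement 6 starts on Gb4 and keeps the same exact contour: Gb4 C5.

Gb4 C5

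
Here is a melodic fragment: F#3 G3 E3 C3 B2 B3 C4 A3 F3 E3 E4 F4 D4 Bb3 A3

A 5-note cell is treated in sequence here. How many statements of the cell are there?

15 notes in groups of 5 gives 15/5 = 3 statements.
Starts: F#3, B3, E4 — each up a 4th.

3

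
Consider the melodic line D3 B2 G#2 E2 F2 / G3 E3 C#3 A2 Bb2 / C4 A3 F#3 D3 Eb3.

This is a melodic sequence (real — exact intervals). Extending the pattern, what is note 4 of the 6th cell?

Grouping in 5s, the 4th note of each cell is E2, A2, D3.
Extending up a 4th: G3 → C4 → F4.

F4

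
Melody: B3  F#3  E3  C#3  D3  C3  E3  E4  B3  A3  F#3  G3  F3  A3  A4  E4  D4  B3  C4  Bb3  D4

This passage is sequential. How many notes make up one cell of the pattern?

Try groups of 7 (3 cells in 21 notes):
B3 F#3 E3 C#3 D3 C3 E3 | E4 B3 A3 F#3 G3 F3 A3 | A4 E4 D4 B3 C4 Bb3 D4
That's a consistent up a 4th shift per cell, and no other grouping gives one.

7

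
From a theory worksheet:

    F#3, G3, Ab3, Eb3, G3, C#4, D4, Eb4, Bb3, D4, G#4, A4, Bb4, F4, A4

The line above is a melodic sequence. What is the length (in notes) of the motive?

5

There are 15 notes; a 5-note unit gives 3 cells:
F#3 G3 Ab3 Eb3 G3 | C#4 D4 Eb4 Bb3 D4 | G#4 A4 Bb4 F4 A4
Each cell is the previous one up a 5th — so the unit is 5 notes.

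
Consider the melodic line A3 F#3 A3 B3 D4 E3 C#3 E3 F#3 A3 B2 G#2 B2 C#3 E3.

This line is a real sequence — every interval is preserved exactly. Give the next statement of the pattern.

Unit = 5 notes; the statements start on A3, E3, B2, moving down a 4th each time.
From F#2 the exact shape gives F#2 D#2 F#2 G#2 B2.

F#2 D#2 F#2 G#2 B2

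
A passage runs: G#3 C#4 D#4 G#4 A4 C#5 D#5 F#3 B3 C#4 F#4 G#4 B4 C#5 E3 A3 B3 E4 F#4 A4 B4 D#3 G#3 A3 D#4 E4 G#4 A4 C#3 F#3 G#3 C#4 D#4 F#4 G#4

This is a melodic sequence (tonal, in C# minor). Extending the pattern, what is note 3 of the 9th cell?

With 7-note cells, note 3 of each statement runs D#4, C#4, B3, A3, G#3.
Each moves down a 2nd. Continuing: F#3 → E3 → D#3 → C#3.

C#3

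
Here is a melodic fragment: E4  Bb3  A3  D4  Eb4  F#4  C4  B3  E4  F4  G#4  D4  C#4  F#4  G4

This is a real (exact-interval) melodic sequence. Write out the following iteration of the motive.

A#4 E4 D#4 G#4 A4

Unit = 5 notes; the statements start on E4, F#4, G#4, moving up a 2nd each time.
From A#4 the exact shape gives A#4 E4 D#4 G#4 A4.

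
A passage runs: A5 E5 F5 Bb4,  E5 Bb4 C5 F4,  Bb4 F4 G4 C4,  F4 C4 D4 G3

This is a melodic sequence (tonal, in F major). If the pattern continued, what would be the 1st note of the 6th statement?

G3

Grouping in 4s, the 1st note of each cell is A5, E5, Bb4, F4.
Carrying that down a 4th forward: C4 → G3.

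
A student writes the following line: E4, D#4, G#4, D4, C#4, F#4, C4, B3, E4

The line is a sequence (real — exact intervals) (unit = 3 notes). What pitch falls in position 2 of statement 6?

With 3-note cells, note 2 of each statement runs D#4, C#4, B3.
Carrying that down a 2nd forward: A3 → G3 → F3.

F3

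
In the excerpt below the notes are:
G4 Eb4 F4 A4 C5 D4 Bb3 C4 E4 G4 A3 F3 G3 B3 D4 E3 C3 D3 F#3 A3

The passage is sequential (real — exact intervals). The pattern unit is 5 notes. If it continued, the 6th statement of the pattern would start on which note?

Taking 5-note groups, the heads are G4, D4, A3, E3: the pattern moves down a 4th.
Extending the heads down a 4th: B2 → F#2.

F#2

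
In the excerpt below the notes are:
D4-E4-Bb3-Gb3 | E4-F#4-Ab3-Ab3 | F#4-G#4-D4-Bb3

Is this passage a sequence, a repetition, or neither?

Note 3 of cell 2 is Ab3; if this were a sequence it would be C4. No unit length gives a consistent transposition pattern.

neither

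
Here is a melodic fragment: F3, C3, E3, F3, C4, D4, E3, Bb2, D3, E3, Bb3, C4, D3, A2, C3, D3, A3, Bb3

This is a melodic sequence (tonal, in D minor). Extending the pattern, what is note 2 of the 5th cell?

With 6-note cells, note 2 of each statement runs C3, Bb2, A2.
Carrying that down a 2nd forward: G2 → F2.

F2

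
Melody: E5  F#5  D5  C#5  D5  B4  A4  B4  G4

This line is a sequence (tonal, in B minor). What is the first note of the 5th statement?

With a 3-note motive the entries are E5, C#5, A4, each down a 3rd from the previous.
Extending the heads down a 3rd: F#4 → D4.

D4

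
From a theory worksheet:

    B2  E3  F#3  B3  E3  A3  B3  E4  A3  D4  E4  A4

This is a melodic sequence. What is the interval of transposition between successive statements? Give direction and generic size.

Unit = 4 notes; the statements start on B2, E3, A3, moving up a 4th each time.
From B2 to E3: up a 4th.

up a 4th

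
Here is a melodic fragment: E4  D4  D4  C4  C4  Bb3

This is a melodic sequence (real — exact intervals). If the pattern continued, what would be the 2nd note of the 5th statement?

Gb3

With 2-note cells, note 2 of each statement runs D4, C4, Bb3.
Extending down a 2nd: Ab3 → Gb3.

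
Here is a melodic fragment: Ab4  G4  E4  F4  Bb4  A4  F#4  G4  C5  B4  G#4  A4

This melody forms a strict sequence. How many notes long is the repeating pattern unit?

4

Try groups of 4 (3 cells in 12 notes):
Ab4 G4 E4 F4 | Bb4 A4 F#4 G4 | C5 B4 G#4 A4
That's a consistent up a 2nd shift per cell, and no other grouping gives one.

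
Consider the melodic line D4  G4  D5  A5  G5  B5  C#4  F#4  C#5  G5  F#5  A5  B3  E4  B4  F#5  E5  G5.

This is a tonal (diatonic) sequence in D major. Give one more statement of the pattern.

A3 D4 A4 E5 D5 F#5

With a 6-note motive the entries are D4, C#4, B3, each down a 2nd from the previous.
From A3 the diatonic shape gives A3 D4 A4 E5 D5 F#5.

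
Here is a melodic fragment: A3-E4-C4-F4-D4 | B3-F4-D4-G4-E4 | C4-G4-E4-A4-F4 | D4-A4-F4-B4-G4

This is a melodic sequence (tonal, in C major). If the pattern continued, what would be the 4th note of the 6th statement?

D5

With 5-note cells, note 4 of each statement runs F4, G4, A4, B4.
Extending up a 2nd: C5 → D5.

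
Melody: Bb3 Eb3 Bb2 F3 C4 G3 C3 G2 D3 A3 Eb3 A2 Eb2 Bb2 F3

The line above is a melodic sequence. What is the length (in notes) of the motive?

There are 15 notes; a 5-note unit gives 3 cells:
Bb3 Eb3 Bb2 F3 C4 | G3 C3 G2 D3 A3 | Eb3 A2 Eb2 Bb2 F3
Each cell is the previous one down a 3rd — so the unit is 5 notes.

5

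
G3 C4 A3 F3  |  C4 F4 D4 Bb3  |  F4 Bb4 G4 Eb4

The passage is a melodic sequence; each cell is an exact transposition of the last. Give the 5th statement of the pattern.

Eb5 Ab5 F5 Db5

Taking 4-note groups, the heads are G3, C4, F4: the pattern moves up a 4th.
Carrying on: Bb4 → Eb5.
From Eb5 the exact shape gives Eb5 Ab5 F5 Db5.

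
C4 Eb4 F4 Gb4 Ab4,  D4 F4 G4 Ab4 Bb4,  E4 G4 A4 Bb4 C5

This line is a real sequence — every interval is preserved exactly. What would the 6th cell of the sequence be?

A#4 C#5 D#5 E5 F#5

The 5-note cells begin on C4, D4, E4 — each up a 2nd from the last.
Extending up a 2nd: F#4 → G#4 → A#4.
So cell 6 is A#4 C#5 D#5 E5 F#5.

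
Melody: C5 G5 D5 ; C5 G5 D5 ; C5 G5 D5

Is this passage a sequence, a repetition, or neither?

repetition

Each 3-note cell is identical (C5 G5 D5), restated at the same pitch.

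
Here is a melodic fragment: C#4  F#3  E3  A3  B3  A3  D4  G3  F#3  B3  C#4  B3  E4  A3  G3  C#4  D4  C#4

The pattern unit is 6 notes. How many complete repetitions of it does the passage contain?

18 notes in groups of 6 gives 18/6 = 3 statements.
Starts: C#4, D4, E4 — each up a 2nd.

3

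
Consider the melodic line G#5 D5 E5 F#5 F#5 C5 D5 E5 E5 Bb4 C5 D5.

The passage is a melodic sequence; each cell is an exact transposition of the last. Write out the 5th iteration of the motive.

C5 Gb4 Ab4 Bb4

Unit = 4 notes; the statements start on G#5, F#5, E5, moving down a 2nd each time.
Carrying on: D5 → C5.
So cell 5 is C5 Gb4 Ab4 Bb4.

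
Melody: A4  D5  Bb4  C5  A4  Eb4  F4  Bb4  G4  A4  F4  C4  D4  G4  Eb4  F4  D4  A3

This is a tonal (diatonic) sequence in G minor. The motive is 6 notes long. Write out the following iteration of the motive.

Taking 6-note groups, the heads are A4, F4, D4: the pattern moves down a 3rd.
Statement 4 starts on Bb3 and keeps the same diatonic contour: Bb3 Eb4 C4 D4 Bb3 F3.

Bb3 Eb4 C4 D4 Bb3 F3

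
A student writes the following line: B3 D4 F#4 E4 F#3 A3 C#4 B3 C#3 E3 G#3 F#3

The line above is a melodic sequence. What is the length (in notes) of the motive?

4

Try groups of 4 (3 cells in 12 notes):
B3 D4 F#4 E4 | F#3 A3 C#4 B3 | C#3 E3 G#3 F#3
Each cell is the previous one down a 4th — so the unit is 4 notes.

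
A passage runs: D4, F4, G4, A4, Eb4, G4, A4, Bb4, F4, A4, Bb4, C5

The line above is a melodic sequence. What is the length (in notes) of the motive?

There are 12 notes; a 4-note unit gives 3 cells:
D4 F4 G4 A4 | Eb4 G4 A4 Bb4 | F4 A4 Bb4 C5
Every group is a transposition up a 2nd of the one before; no shorter unit works.

4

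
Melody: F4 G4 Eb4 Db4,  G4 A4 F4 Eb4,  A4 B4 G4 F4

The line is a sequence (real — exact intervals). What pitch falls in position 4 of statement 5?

A4

The unit is 4 notes. Position-4 pitches of the 3 shown cells: Db4, Eb4, F4.
Carrying that up a 2nd forward: G4 → A4.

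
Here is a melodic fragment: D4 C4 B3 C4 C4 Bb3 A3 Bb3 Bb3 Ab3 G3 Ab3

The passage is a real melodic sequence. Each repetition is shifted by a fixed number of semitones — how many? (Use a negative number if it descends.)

Taking 4-note groups, the heads are D4, C4, Bb3: the pattern moves down a 2nd.
Counting half-steps from D4 to C4: -2.

-2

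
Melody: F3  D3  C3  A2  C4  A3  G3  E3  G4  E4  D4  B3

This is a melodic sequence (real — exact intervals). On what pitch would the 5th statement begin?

A5

With a 4-note motive the entries are F3, C4, G4, each up a 5th from the previous.
Continuing: D5 → A5. Statement 5 starts on A5.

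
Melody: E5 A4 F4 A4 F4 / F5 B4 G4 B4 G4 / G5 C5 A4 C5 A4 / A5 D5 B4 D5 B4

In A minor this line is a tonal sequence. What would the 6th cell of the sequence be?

C6 F5 D5 F5 D5

Taking 5-note groups, the heads are E5, F5, G5, A5: the pattern moves up a 2nd.
Continuing the starts: B5 → C6.
From C6 the diatonic shape gives C6 F5 D5 F5 D5.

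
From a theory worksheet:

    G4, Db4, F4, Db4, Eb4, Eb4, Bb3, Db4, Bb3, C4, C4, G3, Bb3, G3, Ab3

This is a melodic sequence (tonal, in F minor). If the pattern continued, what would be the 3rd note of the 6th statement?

C3

With 5-note cells, note 3 of each statement runs F4, Db4, Bb3.
Each moves down a 3rd. Continuing: G3 → Eb3 → C3.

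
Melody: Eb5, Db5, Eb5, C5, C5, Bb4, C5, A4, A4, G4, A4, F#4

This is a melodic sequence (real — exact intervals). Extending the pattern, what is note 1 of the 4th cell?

With 4-note cells, note 1 of each statement runs Eb5, C5, A4.
One more down a 3rd gives F#4.

F#4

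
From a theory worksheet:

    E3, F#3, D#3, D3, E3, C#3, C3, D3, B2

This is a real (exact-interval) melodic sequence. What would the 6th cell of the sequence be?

Gb2 Ab2 F2

Unit = 3 notes; the statements start on E3, D3, C3, moving down a 2nd each time.
Continuing the starts: Bb2 → Ab2 → Gb2.
From Gb2 the exact shape gives Gb2 Ab2 F2.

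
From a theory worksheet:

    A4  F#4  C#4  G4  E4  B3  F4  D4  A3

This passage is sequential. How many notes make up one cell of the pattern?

Try groups of 3 (3 cells in 9 notes):
A4 F#4 C#4 | G4 E4 B3 | F4 D4 A3
Each cell is the previous one down a 2nd — so the unit is 3 notes.

3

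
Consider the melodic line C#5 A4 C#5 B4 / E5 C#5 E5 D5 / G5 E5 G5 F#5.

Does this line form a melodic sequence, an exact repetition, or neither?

sequence

Each 4-note cell is the previous one transposed up a 3rd.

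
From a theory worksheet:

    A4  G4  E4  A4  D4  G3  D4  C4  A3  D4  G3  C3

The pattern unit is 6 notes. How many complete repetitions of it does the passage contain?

2

12 notes in groups of 6 gives 12/6 = 2 statements.
Starts: A4, D4 — each down a 5th.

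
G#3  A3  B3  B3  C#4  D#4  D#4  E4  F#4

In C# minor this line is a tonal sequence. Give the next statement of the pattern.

F#4 G#4 A4

With a 3-note motive the entries are G#3, B3, D#4, each up a 3rd from the previous.
From F#4 the diatonic shape gives F#4 G#4 A4.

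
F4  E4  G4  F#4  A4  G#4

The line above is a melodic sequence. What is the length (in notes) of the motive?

2

6 notes total. Splitting into 3 groups of 2:
F4 E4 | G4 F#4 | A4 G#4
Every group is a transposition up a 2nd of the one before; no shorter unit works.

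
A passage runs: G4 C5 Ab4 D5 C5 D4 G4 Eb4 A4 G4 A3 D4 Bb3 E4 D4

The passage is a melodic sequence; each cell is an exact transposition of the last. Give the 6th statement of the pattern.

F#2 B2 G2 C#3 B2

Taking 5-note groups, the heads are G4, D4, A3: the pattern moves down a 4th.
Extending down a 4th: E3 → B2 → F#2.
Statement 6 starts on F#2 and keeps the same exact contour: F#2 B2 G2 C#3 B2.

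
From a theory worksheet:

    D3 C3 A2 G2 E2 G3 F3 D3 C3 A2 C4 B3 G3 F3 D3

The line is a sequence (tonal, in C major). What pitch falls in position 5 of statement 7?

Grouping in 5s, the 5th note of each cell is E2, A2, D3.
Carrying that up a 4th forward: G3 → C4 → F4 → B4.

B4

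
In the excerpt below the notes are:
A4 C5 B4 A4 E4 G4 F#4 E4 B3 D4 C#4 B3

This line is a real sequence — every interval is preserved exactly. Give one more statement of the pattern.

F#3 A3 G#3 F#3

The 4-note cells begin on A4, E4, B3 — each down a 4th from the last.
So cell 4 is F#3 A3 G#3 F#3.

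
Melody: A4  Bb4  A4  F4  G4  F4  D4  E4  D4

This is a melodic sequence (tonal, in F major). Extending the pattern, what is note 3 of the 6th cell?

E3

Grouping in 3s, the 3rd note of each cell is A4, F4, D4.
Carrying that down a 3rd forward: Bb3 → G3 → E3.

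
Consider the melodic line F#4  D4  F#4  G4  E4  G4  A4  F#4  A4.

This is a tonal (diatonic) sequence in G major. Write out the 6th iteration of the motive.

With a 3-note motive the entries are F#4, G4, A4, each up a 2nd from the previous.
Carrying on: B4 → C5 → D5.
Statement 6 starts on D5 and keeps the same diatonic contour: D5 B4 D5.

D5 B4 D5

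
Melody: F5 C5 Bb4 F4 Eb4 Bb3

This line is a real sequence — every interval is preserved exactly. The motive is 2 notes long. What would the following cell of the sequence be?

Unit = 2 notes; the statements start on F5, Bb4, Eb4, moving down a 5th each time.
So cell 4 is Ab3 Eb3.

Ab3 Eb3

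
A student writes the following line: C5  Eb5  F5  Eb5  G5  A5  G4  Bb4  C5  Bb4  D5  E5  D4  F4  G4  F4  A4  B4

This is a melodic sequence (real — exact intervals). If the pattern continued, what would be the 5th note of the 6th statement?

F#3

Grouping in 6s, the 5th note of each cell is G5, D5, A4.
Each moves down a 4th. Continuing: E4 → B3 → F#3.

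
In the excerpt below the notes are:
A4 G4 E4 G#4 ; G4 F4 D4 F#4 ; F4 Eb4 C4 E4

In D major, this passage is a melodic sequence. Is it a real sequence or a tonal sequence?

real

Each cell has the same semitone pattern (-2, -3, 4) — intervals are preserved exactly.
And G#4 lies outside D major, so the sequence is real rather than tonal.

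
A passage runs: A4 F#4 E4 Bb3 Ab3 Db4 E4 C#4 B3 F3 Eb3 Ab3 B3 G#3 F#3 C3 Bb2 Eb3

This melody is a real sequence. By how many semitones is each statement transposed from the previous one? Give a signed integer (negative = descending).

Taking 6-note groups, the heads are A4, E4, B3: the pattern moves down a 4th.
Counting half-steps from A4 to E4: -5.

-5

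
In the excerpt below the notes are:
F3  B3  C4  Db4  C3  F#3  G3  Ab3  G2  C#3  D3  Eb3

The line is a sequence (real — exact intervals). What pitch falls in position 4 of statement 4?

With 4-note cells, note 4 of each statement runs Db4, Ab3, Eb3.
Each moves down a 4th; the next is Bb2.

Bb2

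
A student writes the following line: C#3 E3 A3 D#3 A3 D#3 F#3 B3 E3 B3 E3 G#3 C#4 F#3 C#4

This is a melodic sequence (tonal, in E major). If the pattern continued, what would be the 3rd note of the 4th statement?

D#4

With 5-note cells, note 3 of each statement runs A3, B3, C#4.
One more up a 2nd gives D#4.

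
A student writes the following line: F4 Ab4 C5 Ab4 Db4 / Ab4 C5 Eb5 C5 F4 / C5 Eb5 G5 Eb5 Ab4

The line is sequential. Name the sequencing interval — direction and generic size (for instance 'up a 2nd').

Taking 5-note groups, the heads are F4, Ab4, C5: the pattern moves up a 3rd.
F4 to Ab4 is up a 3rd.

up a 3rd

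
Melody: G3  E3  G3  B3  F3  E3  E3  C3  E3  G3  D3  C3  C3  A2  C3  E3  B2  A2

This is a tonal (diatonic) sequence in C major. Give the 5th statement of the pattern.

F2 D2 F2 A2 E2 D2

With a 6-note motive the entries are G3, E3, C3, each down a 3rd from the previous.
Carrying on: A2 → F2.
Statement 5 starts on F2 and keeps the same diatonic contour: F2 D2 F2 A2 E2 D2.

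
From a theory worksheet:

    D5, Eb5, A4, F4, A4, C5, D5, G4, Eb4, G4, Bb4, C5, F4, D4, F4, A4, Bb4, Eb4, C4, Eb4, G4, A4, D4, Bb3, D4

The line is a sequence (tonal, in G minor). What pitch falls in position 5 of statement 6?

With 5-note cells, note 5 of each statement runs A4, G4, F4, Eb4, D4.
One more down a 2nd gives C4.

C4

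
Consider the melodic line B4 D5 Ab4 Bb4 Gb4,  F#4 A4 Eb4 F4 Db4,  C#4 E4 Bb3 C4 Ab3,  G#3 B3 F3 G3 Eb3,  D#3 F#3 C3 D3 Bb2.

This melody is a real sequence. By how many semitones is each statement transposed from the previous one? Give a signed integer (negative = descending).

The 5-note cells begin on B4, F#4, C#4, G#3, D#3 — each down a 4th from the last.
B4 to F#4 spans -5 semitones.

-5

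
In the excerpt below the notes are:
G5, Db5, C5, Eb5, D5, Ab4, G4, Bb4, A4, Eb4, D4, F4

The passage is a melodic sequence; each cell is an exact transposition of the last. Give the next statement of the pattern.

E4 Bb3 A3 C4

Taking 4-note groups, the heads are G5, D5, A4: the pattern moves down a 4th.
From E4 the exact shape gives E4 Bb3 A3 C4.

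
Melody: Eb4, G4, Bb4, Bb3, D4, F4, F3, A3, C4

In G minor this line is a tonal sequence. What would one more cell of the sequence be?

C3 Eb3 G3

With a 3-note motive the entries are Eb4, Bb3, F3, each down a 4th from the previous.
So cell 4 is C3 Eb3 G3.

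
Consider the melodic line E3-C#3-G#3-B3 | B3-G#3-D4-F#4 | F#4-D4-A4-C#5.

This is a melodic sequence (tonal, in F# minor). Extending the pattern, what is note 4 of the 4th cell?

G#5

With 4-note cells, note 4 of each statement runs B3, F#4, C#5.
Each moves up a 5th; the next is G#5.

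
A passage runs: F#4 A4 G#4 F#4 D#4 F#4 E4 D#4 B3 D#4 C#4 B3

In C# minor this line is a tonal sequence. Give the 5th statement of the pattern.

E3 G#3 F#3 E3

The 4-note cells begin on F#4, D#4, B3 — each down a 3rd from the last.
Continuing the starts: G#3 → E3.
So cell 5 is E3 G#3 F#3 E3.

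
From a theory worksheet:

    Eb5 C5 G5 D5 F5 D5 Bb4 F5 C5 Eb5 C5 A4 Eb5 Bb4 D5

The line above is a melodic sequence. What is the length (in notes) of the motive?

15 notes total. Splitting into 3 groups of 5:
Eb5 C5 G5 D5 F5 | D5 Bb4 F5 C5 Eb5 | C5 A4 Eb5 Bb4 D5
Every group is a transposition down a 2nd of the one before; no shorter unit works.

5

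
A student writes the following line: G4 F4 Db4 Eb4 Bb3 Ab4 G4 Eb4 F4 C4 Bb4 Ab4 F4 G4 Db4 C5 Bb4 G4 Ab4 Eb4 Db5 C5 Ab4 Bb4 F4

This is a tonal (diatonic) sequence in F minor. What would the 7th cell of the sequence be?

F5 Eb5 C5 Db5 Ab4

With a 5-note motive the entries are G4, Ab4, Bb4, C5, Db5, each up a 2nd from the previous.
Extending up a 2nd: Eb5 → F5.
So cell 7 is F5 Eb5 C5 Db5 Ab4.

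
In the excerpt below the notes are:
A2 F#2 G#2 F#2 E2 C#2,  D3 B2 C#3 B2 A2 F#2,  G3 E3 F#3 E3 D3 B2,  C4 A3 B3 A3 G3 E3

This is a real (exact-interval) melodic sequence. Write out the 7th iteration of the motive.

Eb5 C5 D5 C5 Bb4 G4

With a 6-note motive the entries are A2, D3, G3, C4, each up a 4th from the previous.
Continuing the starts: F4 → Bb4 → Eb5.
Statement 7 starts on Eb5 and keeps the same exact contour: Eb5 C5 D5 C5 Bb4 G4.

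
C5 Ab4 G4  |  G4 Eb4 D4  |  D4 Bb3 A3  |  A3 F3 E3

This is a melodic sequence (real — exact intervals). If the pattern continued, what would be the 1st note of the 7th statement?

The unit is 3 notes. Position-1 pitches of the 4 shown cells: C5, G4, D4, A3.
Extending down a 4th: E3 → B2 → F#2.

F#2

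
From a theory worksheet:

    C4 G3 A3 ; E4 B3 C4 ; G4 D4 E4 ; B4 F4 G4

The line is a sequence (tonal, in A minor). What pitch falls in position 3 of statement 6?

With 3-note cells, note 3 of each statement runs A3, C4, E4, G4.
Carrying that up a 3rd forward: B4 → D5.

D5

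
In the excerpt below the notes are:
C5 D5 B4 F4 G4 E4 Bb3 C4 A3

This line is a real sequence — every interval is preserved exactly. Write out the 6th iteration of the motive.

Db2 Eb2 C2

The 3-note cells begin on C5, F4, Bb3 — each down a 5th from the last.
Carrying on: Eb3 → Ab2 → Db2.
From Db2 the exact shape gives Db2 Eb2 C2.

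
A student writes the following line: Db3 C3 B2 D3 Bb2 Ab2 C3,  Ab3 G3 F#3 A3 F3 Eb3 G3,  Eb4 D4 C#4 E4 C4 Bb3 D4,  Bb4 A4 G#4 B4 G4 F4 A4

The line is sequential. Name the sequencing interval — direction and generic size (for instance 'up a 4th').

up a 5th

With a 7-note motive the entries are Db3, Ab3, Eb4, Bb4, each up a 5th from the previous.
From Db3 to Ab3: up a 5th.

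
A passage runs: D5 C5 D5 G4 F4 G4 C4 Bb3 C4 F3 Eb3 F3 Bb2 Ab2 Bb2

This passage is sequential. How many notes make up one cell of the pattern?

3

There are 15 notes; a 3-note unit gives 5 cells:
D5 C5 D5 | G4 F4 G4 | C4 Bb3 C4 | F3 Eb3 F3 | Bb2 Ab2 Bb2
Each cell is the previous one down a 5th — so the unit is 3 notes.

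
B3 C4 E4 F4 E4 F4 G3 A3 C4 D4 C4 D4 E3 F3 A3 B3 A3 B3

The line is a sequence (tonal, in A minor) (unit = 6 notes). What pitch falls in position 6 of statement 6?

C3

Grouping in 6s, the 6th note of each cell is F4, D4, B3.
Carrying that down a 3rd forward: G3 → E3 → C3.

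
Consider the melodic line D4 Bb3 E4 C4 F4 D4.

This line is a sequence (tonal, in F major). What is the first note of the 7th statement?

Unit = 2 notes; the statements start on D4, E4, F4, moving up a 2nd each time.
Extending the heads up a 2nd: G4 → A4 → Bb4 → C5.

C5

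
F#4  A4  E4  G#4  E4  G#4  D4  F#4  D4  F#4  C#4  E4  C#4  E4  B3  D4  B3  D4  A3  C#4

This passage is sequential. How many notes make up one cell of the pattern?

4

There are 20 notes; a 4-note unit gives 5 cells:
F#4 A4 E4 G#4 | E4 G#4 D4 F#4 | D4 F#4 C#4 E4 | C#4 E4 B3 D4 | B3 D4 A3 C#4
Every group is a transposition down a 2nd of the one before; no shorter unit works.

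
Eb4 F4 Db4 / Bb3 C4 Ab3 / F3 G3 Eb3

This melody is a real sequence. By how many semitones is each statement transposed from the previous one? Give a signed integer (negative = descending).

Unit = 3 notes; the statements start on Eb4, Bb3, F3, moving down a 4th each time.
Eb4 to Bb3 spans -5 semitones.

-5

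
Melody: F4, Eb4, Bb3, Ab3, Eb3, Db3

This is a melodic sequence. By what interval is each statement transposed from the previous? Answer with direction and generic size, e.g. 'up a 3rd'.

down a 5th

With a 2-note motive the entries are F4, Bb3, Eb3, each down a 5th from the previous.
F4 to Bb3 is down a 5th.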